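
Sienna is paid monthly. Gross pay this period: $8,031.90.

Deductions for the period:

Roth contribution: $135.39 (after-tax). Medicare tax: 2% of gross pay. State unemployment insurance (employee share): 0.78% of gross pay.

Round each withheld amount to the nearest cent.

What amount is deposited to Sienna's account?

State unemployment insurance (employee share): $8,031.90 × 0.0078 = $62.65
Medicare tax: $8,031.90 × 0.02 = $160.64
Roth contribution: $135.39
Total deductions = $62.65 + $160.64 + $135.39 = $358.68
Net pay = $8,031.90 − $358.68 = $7,673.22

$7,673.22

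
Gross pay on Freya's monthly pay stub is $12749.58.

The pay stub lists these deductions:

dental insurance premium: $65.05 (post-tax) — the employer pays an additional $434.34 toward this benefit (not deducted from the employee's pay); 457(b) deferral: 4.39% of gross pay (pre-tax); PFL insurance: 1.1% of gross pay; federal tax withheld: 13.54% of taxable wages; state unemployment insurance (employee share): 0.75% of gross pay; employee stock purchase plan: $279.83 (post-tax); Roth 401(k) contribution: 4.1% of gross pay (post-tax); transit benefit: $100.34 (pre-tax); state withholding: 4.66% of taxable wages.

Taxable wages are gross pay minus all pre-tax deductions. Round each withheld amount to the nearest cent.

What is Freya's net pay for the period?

Transit benefit: $100.34
457(b) deferral: $12749.58 × 0.0439 = $559.71
Pre-tax total = $100.34 + $559.71 = $660.05
Taxable wages = $12749.58 − $660.05 = $12089.53
State withholding: $12089.53 × 0.0466 = $563.37
Federal tax withheld: $12089.53 × 0.1354 = $1636.92
PFL insurance: $12749.58 × 0.011 = $140.25
State unemployment insurance (employee share): $12749.58 × 0.0075 = $95.62
Dental insurance premium: $65.05
Roth 401(k) contribution: $12749.58 × 0.041 = $522.73
Employee stock purchase plan: $279.83
(Employer's $434.34 toward dental insurance premium is not withheld from the employee.)
Total deductions = $100.34 + $559.71 + $563.37 + $1636.92 + $140.25 + $95.62 + $65.05 + $522.73 + $279.83 = $3963.82
Net pay = $12749.58 − $3963.82 = $8785.76

$8785.76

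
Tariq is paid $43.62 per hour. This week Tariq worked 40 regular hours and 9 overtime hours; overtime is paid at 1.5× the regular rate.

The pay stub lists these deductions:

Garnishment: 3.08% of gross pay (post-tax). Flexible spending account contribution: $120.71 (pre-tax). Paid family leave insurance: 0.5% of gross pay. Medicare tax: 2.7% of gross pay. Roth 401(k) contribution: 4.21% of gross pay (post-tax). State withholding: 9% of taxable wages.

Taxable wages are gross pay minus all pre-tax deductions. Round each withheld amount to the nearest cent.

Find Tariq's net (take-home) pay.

Regular pay: 40 × $43.62 = $1,744.80
Overtime pay: 9 × $43.62 × 1.5 = $588.87
Gross pay = $1,744.80 + $588.87 = $2,333.67
Flexible spending account contribution: $120.71
Taxable wages = $2,333.67 − $120.71 = $2,212.96
State withholding: $2,212.96 × 0.09 = $199.17
Paid family leave insurance: $2,333.67 × 0.005 = $11.67
Medicare tax: $2,333.67 × 0.027 = $63.01
Roth 401(k) contribution: $2,333.67 × 0.0421 = $98.25
Garnishment: $2,333.67 × 0.0308 = $71.88
Total deductions = $120.71 + $199.17 + $11.67 + $63.01 + $98.25 + $71.88 = $564.69
Net pay = $2,333.67 − $564.69 = $1,768.98

$1,768.98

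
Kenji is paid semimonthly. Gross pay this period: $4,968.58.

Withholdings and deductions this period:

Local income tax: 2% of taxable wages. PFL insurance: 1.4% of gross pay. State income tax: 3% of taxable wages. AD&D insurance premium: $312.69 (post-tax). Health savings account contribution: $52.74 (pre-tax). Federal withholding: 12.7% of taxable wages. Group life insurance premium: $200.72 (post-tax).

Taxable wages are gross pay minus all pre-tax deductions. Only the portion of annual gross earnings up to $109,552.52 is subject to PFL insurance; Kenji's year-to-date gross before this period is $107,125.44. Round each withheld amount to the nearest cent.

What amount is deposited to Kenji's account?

Health savings account contribution: $52.74
Taxable wages = $4,968.58 − $52.74 = $4,915.84
Federal withholding: $4,915.84 × 0.127 = $624.31
State income tax: $4,915.84 × 0.03 = $147.48
Local income tax: $4,915.84 × 0.02 = $98.32
PFL insurance: only $109,552.52 − $107,125.44 = $2,427.08 of this check is subject → $2,427.08 × 0.014 = $33.98
AD&D insurance premium: $312.69
Group life insurance premium: $200.72
Total deductions = $52.74 + $624.31 + $147.48 + $98.32 + $33.98 + $312.69 + $200.72 = $1,470.24
Net pay = $4,968.58 − $1,470.24 = $3,498.34

$3,498.34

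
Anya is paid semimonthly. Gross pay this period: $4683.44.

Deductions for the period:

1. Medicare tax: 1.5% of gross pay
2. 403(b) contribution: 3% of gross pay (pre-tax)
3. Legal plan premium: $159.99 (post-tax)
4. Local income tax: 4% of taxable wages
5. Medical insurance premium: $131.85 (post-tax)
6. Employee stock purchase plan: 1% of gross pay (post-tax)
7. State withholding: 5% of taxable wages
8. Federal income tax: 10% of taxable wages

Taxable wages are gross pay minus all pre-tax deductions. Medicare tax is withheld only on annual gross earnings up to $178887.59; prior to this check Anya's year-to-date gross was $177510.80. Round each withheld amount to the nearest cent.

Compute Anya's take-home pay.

403(b) contribution: $4683.44 × 0.03 = $140.50
Taxable wages = $4683.44 − $140.50 = $4542.94
State withholding: $4542.94 × 0.05 = $227.15
Federal income tax: $4542.94 × 0.1 = $454.29
Local income tax: $4542.94 × 0.04 = $181.72
Medicare tax: only $178887.59 − $177510.80 = $1376.79 of this check is subject → $1376.79 × 0.015 = $20.65
Medical insurance premium: $131.85
Legal plan premium: $159.99
Employee stock purchase plan: $4683.44 × 0.01 = $46.83
Total deductions = $140.50 + $227.15 + $454.29 + $181.72 + $20.65 + $131.85 + $159.99 + $46.83 = $1362.98
Net pay = $4683.44 − $1362.98 = $3320.46

$3320.46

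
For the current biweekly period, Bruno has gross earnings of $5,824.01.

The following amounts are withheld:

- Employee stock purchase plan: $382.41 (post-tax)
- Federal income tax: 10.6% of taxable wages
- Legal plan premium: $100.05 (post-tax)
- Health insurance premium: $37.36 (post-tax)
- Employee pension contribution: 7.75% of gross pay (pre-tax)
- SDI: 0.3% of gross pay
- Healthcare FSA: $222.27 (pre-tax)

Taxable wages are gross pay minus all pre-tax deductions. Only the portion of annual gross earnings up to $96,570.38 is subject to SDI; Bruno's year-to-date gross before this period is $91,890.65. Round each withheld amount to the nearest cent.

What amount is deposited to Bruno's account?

$4,070.58

Healthcare FSA: $222.27
Employee pension contribution: $5,824.01 × 0.0775 = $451.36
Pre-tax total = $222.27 + $451.36 = $673.63
Taxable wages = $5,824.01 − $673.63 = $5,150.38
Federal income tax: $5,150.38 × 0.106 = $545.94
SDI: only $96,570.38 − $91,890.65 = $4,679.73 of this check is subject → $4,679.73 × 0.003 = $14.04
Employee stock purchase plan: $382.41
Legal plan premium: $100.05
Health insurance premium: $37.36
Total deductions = $222.27 + $451.36 + $545.94 + $14.04 + $382.41 + $100.05 + $37.36 = $1,753.43
Net pay = $5,824.01 − $1,753.43 = $4,070.58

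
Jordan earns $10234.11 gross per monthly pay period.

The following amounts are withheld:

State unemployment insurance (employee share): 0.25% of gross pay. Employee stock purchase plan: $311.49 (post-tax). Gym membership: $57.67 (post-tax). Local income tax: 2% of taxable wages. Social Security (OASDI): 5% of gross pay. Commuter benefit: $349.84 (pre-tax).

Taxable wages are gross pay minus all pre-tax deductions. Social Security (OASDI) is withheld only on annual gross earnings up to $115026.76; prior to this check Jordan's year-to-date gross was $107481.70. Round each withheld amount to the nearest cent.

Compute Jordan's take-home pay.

$8914.58

Commuter benefit: $349.84
Taxable wages = $10234.11 − $349.84 = $9884.27
Local income tax: $9884.27 × 0.02 = $197.69
State unemployment insurance (employee share): $10234.11 × 0.0025 = $25.59
Social Security (OASDI): only $115026.76 − $107481.70 = $7545.06 of this check is subject → $7545.06 × 0.05 = $377.25
Employee stock purchase plan: $311.49
Gym membership: $57.67
Total deductions = $349.84 + $197.69 + $25.59 + $377.25 + $311.49 + $57.67 = $1319.53
Net pay = $10234.11 − $1319.53 = $8914.58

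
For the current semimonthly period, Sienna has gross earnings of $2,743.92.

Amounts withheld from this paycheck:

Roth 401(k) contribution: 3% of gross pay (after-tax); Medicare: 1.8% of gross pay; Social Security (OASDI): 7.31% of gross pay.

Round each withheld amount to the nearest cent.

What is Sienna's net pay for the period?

Social Security (OASDI): $2,743.92 × 0.0731 = $200.58
Medicare: $2,743.92 × 0.018 = $49.39
Roth 401(k) contribution: $2,743.92 × 0.03 = $82.32
Total deductions = $200.58 + $49.39 + $82.32 = $332.29
Net pay = $2,743.92 − $332.29 = $2,411.63

$2,411.63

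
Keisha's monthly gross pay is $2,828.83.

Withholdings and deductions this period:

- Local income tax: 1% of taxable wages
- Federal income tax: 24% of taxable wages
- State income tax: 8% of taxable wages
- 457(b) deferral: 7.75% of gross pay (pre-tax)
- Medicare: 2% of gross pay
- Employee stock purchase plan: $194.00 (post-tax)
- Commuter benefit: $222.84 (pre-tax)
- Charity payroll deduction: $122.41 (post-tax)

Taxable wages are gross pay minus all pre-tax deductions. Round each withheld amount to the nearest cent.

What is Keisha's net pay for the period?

Commuter benefit: $222.84
457(b) deferral: $2,828.83 × 0.0775 = $219.23
Pre-tax total = $222.84 + $219.23 = $442.07
Taxable wages = $2,828.83 − $442.07 = $2,386.76
Local income tax: $2,386.76 × 0.01 = $23.87
Federal income tax: $2,386.76 × 0.24 = $572.82
State income tax: $2,386.76 × 0.08 = $190.94
Medicare: $2,828.83 × 0.02 = $56.58
Employee stock purchase plan: $194.00
Charity payroll deduction: $122.41
Total deductions = $222.84 + $219.23 + $23.87 + $572.82 + $190.94 + $56.58 + $194.00 + $122.41 = $1,602.69
Net pay = $2,828.83 − $1,602.69 = $1,226.14

$1,226.14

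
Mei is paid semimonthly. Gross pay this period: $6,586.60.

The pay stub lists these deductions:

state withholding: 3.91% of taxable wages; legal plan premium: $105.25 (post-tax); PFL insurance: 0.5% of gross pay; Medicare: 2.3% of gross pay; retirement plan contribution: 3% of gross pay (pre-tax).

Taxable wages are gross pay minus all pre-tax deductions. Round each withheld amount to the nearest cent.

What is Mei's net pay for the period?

Retirement plan contribution: $6,586.60 × 0.03 = $197.60
Taxable wages = $6,586.60 − $197.60 = $6,389.00
State withholding: $6,389.00 × 0.0391 = $249.81
PFL insurance: $6,586.60 × 0.005 = $32.93
Medicare: $6,586.60 × 0.023 = $151.49
Legal plan premium: $105.25
Total deductions = $197.60 + $249.81 + $32.93 + $151.49 + $105.25 = $737.08
Net pay = $6,586.60 − $737.08 = $5,849.52

$5,849.52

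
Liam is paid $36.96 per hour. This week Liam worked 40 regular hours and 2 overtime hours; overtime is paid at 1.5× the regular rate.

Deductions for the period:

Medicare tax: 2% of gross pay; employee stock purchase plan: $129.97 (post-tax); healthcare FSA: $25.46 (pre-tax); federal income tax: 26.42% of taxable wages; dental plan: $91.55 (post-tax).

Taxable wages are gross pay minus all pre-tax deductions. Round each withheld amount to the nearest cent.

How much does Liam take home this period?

$897.35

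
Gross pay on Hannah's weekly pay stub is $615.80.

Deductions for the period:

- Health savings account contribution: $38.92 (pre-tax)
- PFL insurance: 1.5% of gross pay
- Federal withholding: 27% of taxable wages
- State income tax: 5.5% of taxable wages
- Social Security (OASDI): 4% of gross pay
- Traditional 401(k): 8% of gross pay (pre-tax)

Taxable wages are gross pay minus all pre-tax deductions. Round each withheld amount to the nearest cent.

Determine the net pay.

Traditional 401(k): $615.80 × 0.08 = $49.26
Health savings account contribution: $38.92
Pre-tax total = $49.26 + $38.92 = $88.18
Taxable wages = $615.80 − $88.18 = $527.62
Federal withholding: $527.62 × 0.27 = $142.46
State income tax: $527.62 × 0.055 = $29.02
PFL insurance: $615.80 × 0.015 = $9.24
Social Security (OASDI): $615.80 × 0.04 = $24.63
Total deductions = $49.26 + $38.92 + $142.46 + $29.02 + $9.24 + $24.63 = $293.53
Net pay = $615.80 − $293.53 = $322.27

$322.27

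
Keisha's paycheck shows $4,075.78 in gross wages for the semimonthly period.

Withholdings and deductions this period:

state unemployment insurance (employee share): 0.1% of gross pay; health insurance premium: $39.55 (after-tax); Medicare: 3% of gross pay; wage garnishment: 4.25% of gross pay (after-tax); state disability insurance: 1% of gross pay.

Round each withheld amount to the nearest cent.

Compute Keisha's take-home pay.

$3,695.90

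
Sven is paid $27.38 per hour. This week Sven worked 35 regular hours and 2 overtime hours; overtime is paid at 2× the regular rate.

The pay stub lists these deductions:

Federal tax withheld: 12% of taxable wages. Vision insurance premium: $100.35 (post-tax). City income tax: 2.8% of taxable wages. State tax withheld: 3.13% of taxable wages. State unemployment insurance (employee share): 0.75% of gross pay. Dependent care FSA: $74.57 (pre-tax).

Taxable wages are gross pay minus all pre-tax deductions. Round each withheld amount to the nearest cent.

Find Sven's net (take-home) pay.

$706.80

Regular pay: 35 × $27.38 = $958.30
Overtime pay: 2 × $27.38 × 2 = $109.52
Gross pay = $958.30 + $109.52 = $1,067.82
Dependent care FSA: $74.57
Taxable wages = $1,067.82 − $74.57 = $993.25
State tax withheld: $993.25 × 0.0313 = $31.09
Federal tax withheld: $993.25 × 0.12 = $119.19
City income tax: $993.25 × 0.028 = $27.81
State unemployment insurance (employee share): $1,067.82 × 0.0075 = $8.01
Vision insurance premium: $100.35
Total deductions = $74.57 + $31.09 + $119.19 + $27.81 + $8.01 + $100.35 = $361.02
Net pay = $1,067.82 − $361.02 = $706.80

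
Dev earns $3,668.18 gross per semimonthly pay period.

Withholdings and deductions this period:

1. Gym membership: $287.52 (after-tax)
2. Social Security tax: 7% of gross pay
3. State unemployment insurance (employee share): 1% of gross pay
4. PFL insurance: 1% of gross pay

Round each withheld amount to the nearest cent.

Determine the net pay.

$3,050.53

PFL insurance: $3,668.18 × 0.01 = $36.68
State unemployment insurance (employee share): $3,668.18 × 0.01 = $36.68
Social Security tax: $3,668.18 × 0.07 = $256.77
Gym membership: $287.52
Total deductions = $36.68 + $36.68 + $256.77 + $287.52 = $617.65
Net pay = $3,668.18 − $617.65 = $3,050.53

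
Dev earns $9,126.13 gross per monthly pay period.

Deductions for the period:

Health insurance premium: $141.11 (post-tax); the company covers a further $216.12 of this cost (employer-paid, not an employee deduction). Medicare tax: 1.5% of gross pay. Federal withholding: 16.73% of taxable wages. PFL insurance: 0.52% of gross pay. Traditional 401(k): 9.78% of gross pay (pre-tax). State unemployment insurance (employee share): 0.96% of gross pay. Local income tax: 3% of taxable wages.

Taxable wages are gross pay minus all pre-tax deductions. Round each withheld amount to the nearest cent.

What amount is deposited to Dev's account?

Traditional 401(k): $9,126.13 × 0.0978 = $892.54
Taxable wages = $9,126.13 − $892.54 = $8,233.59
Local income tax: $8,233.59 × 0.03 = $247.01
Federal withholding: $8,233.59 × 0.1673 = $1,377.48
PFL insurance: $9,126.13 × 0.0052 = $47.46
Medicare tax: $9,126.13 × 0.015 = $136.89
State unemployment insurance (employee share): $9,126.13 × 0.0096 = $87.61
Health insurance premium: $141.11
(Employer's $216.12 toward health insurance premium is not withheld from the employee.)
Total deductions = $892.54 + $247.01 + $1,377.48 + $47.46 + $136.89 + $87.61 + $141.11 = $2,930.10
Net pay = $9,126.13 − $2,930.10 = $6,196.03

$6,196.03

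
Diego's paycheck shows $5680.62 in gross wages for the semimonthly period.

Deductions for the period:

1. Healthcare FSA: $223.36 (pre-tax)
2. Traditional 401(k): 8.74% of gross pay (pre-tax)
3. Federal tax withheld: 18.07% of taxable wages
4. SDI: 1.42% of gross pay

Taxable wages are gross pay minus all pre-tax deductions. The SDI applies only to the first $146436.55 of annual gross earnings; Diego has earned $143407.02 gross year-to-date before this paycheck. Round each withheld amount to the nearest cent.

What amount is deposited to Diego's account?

Traditional 401(k): $5680.62 × 0.0874 = $496.49
Healthcare FSA: $223.36
Pre-tax total = $496.49 + $223.36 = $719.85
Taxable wages = $5680.62 − $719.85 = $4960.77
Federal tax withheld: $4960.77 × 0.1807 = $896.41
SDI: only $146436.55 − $143407.02 = $3029.53 of this check is subject → $3029.53 × 0.0142 = $43.02
Total deductions = $496.49 + $223.36 + $896.41 + $43.02 = $1659.28
Net pay = $5680.62 − $1659.28 = $4021.34

$4021.34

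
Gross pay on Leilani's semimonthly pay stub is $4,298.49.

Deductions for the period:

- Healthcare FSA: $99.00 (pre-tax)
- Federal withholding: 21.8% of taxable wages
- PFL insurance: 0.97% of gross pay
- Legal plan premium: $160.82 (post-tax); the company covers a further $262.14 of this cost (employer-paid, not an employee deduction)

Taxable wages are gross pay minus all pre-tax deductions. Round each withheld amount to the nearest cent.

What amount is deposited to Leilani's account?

$3,081.48

Healthcare FSA: $99.00
Taxable wages = $4,298.49 − $99.00 = $4,199.49
Federal withholding: $4,199.49 × 0.218 = $915.49
PFL insurance: $4,298.49 × 0.0097 = $41.70
Legal plan premium: $160.82
(Employer's $262.14 toward legal plan premium is not withheld from the employee.)
Total deductions = $99.00 + $915.49 + $41.70 + $160.82 = $1,217.01
Net pay = $4,298.49 − $1,217.01 = $3,081.48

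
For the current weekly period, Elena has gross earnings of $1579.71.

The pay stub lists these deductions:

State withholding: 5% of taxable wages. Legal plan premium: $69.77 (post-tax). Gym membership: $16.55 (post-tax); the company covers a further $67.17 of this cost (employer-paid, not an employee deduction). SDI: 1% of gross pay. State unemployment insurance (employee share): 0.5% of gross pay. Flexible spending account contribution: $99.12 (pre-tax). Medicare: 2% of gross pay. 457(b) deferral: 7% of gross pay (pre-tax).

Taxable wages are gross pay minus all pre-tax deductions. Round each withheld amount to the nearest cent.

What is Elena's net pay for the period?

Flexible spending account contribution: $99.12
457(b) deferral: $1579.71 × 0.07 = $110.58
Pre-tax total = $99.12 + $110.58 = $209.70
Taxable wages = $1579.71 − $209.70 = $1370.01
State withholding: $1370.01 × 0.05 = $68.50
Medicare: $1579.71 × 0.02 = $31.59
SDI: $1579.71 × 0.01 = $15.80
State unemployment insurance (employee share): $1579.71 × 0.005 = $7.90
Gym membership: $16.55
Legal plan premium: $69.77
(Employer's $67.17 toward gym membership is not withheld from the employee.)
Total deductions = $99.12 + $110.58 + $68.50 + $31.59 + $15.80 + $7.90 + $16.55 + $69.77 = $419.81
Net pay = $1579.71 − $419.81 = $1159.90

$1159.90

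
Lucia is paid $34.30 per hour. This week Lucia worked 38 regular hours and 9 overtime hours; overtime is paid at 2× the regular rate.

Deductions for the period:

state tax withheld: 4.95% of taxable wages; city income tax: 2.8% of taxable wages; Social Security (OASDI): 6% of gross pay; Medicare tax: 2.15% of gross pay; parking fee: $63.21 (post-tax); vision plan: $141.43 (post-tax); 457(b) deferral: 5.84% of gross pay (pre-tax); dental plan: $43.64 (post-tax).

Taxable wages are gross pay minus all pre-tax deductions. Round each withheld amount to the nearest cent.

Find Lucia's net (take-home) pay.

$1,263.63

Regular pay: 38 × $34.30 = $1,303.40
Overtime pay: 9 × $34.30 × 2 = $617.40
Gross pay = $1,303.40 + $617.40 = $1,920.80
457(b) deferral: $1,920.80 × 0.0584 = $112.17
Taxable wages = $1,920.80 − $112.17 = $1,808.63
City income tax: $1,808.63 × 0.028 = $50.64
State tax withheld: $1,808.63 × 0.0495 = $89.53
Medicare tax: $1,920.80 × 0.0215 = $41.30
Social Security (OASDI): $1,920.80 × 0.06 = $115.25
Vision plan: $141.43
Parking fee: $63.21
Dental plan: $43.64
Total deductions = $112.17 + $50.64 + $89.53 + $41.30 + $115.25 + $141.43 + $63.21 + $43.64 = $657.17
Net pay = $1,920.80 − $657.17 = $1,263.63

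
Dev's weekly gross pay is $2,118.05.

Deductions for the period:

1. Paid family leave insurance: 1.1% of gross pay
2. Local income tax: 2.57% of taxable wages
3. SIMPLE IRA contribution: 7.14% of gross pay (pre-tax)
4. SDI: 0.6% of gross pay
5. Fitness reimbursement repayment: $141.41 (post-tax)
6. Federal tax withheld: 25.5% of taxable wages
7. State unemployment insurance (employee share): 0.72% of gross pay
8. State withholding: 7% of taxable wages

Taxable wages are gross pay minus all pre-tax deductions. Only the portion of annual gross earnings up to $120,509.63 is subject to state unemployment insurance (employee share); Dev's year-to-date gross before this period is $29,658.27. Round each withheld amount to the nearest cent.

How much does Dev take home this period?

$1,084.38

SIMPLE IRA contribution: $2,118.05 × 0.0714 = $151.23
Taxable wages = $2,118.05 − $151.23 = $1,966.82
Federal tax withheld: $1,966.82 × 0.255 = $501.54
State withholding: $1,966.82 × 0.07 = $137.68
Local income tax: $1,966.82 × 0.0257 = $50.55
Paid family leave insurance: $2,118.05 × 0.011 = $23.30
State unemployment insurance (employee share): cap not yet reached, full $2,118.05 is subject → $2,118.05 × 0.0072 = $15.25
SDI: $2,118.05 × 0.006 = $12.71
Fitness reimbursement repayment: $141.41
Total deductions = $151.23 + $501.54 + $137.68 + $50.55 + $23.30 + $15.25 + $12.71 + $141.41 = $1,033.67
Net pay = $2,118.05 − $1,033.67 = $1,084.38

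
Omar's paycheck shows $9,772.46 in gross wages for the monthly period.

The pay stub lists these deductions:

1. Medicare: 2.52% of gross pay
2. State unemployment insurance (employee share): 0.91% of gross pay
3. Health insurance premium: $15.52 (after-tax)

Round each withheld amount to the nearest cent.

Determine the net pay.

$9,421.74

State unemployment insurance (employee share): $9,772.46 × 0.0091 = $88.93
Medicare: $9,772.46 × 0.0252 = $246.27
Health insurance premium: $15.52
Total deductions = $88.93 + $246.27 + $15.52 = $350.72
Net pay = $9,772.46 − $350.72 = $9,421.74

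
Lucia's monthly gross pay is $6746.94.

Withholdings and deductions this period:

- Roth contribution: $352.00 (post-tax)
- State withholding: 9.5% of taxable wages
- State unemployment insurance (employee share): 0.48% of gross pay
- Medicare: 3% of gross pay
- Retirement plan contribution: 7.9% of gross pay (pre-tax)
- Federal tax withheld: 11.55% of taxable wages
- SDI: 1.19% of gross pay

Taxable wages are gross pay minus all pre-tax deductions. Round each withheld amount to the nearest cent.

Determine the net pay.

$4238.81

Retirement plan contribution: $6746.94 × 0.079 = $533.01
Taxable wages = $6746.94 − $533.01 = $6213.93
Federal tax withheld: $6213.93 × 0.1155 = $717.71
State withholding: $6213.93 × 0.095 = $590.32
Medicare: $6746.94 × 0.03 = $202.41
SDI: $6746.94 × 0.0119 = $80.29
State unemployment insurance (employee share): $6746.94 × 0.0048 = $32.39
Roth contribution: $352.00
Total deductions = $533.01 + $717.71 + $590.32 + $202.41 + $80.29 + $32.39 + $352.00 = $2508.13
Net pay = $6746.94 − $2508.13 = $4238.81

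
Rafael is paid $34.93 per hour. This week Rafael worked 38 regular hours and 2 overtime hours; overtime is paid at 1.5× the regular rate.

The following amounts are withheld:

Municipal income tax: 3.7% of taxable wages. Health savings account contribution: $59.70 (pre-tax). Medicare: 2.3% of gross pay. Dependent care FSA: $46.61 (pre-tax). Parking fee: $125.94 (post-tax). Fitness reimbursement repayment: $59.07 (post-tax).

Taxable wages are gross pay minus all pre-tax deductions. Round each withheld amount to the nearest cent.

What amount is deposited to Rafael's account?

Regular pay: 38 × $34.93 = $1327.34
Overtime pay: 2 × $34.93 × 1.5 = $104.79
Gross pay = $1327.34 + $104.79 = $1432.13
Dependent care FSA: $46.61
Health savings account contribution: $59.70
Pre-tax total = $46.61 + $59.70 = $106.31
Taxable wages = $1432.13 − $106.31 = $1325.82
Municipal income tax: $1325.82 × 0.037 = $49.06
Medicare: $1432.13 × 0.023 = $32.94
Parking fee: $125.94
Fitness reimbursement repayment: $59.07
Total deductions = $46.61 + $59.70 + $49.06 + $32.94 + $125.94 + $59.07 = $373.32
Net pay = $1432.13 − $373.32 = $1058.81

$1058.81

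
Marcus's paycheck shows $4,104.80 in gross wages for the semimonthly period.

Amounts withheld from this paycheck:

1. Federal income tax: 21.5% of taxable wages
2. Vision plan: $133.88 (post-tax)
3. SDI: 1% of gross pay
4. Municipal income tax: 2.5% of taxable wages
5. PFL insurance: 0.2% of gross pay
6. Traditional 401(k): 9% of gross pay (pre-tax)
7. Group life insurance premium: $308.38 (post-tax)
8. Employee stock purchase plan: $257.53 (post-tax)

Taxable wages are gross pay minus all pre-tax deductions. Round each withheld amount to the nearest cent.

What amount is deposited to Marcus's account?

Traditional 401(k): $4,104.80 × 0.09 = $369.43
Taxable wages = $4,104.80 − $369.43 = $3,735.37
Municipal income tax: $3,735.37 × 0.025 = $93.38
Federal income tax: $3,735.37 × 0.215 = $803.10
SDI: $4,104.80 × 0.01 = $41.05
PFL insurance: $4,104.80 × 0.002 = $8.21
Group life insurance premium: $308.38
Vision plan: $133.88
Employee stock purchase plan: $257.53
Total deductions = $369.43 + $93.38 + $803.10 + $41.05 + $8.21 + $308.38 + $133.88 + $257.53 = $2,014.96
Net pay = $4,104.80 − $2,014.96 = $2,089.84

$2,089.84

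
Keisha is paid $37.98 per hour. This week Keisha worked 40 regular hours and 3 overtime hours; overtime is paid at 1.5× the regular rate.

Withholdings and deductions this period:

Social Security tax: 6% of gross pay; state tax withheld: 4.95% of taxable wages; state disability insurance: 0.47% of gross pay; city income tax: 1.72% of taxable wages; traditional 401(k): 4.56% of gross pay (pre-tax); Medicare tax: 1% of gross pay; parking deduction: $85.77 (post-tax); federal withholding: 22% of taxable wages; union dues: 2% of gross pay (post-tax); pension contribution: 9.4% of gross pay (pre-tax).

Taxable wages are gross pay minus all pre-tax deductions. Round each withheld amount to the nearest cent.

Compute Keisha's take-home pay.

Regular pay: 40 × $37.98 = $1519.20
Overtime pay: 3 × $37.98 × 1.5 = $170.91
Gross pay = $1519.20 + $170.91 = $1690.11
Traditional 401(k): $1690.11 × 0.0456 = $77.07
Pension contribution: $1690.11 × 0.094 = $158.87
Pre-tax total = $77.07 + $158.87 = $235.94
Taxable wages = $1690.11 − $235.94 = $1454.17
City income tax: $1454.17 × 0.0172 = $25.01
State tax withheld: $1454.17 × 0.0495 = $71.98
Federal withholding: $1454.17 × 0.22 = $319.92
Medicare tax: $1690.11 × 0.01 = $16.90
Social Security tax: $1690.11 × 0.06 = $101.41
State disability insurance: $1690.11 × 0.0047 = $7.94
Union dues: $1690.11 × 0.02 = $33.80
Parking deduction: $85.77
Total deductions = $77.07 + $158.87 + $25.01 + $71.98 + $319.92 + $16.90 + $101.41 + $7.94 + $33.80 + $85.77 = $898.67
Net pay = $1690.11 − $898.67 = $791.44

$791.44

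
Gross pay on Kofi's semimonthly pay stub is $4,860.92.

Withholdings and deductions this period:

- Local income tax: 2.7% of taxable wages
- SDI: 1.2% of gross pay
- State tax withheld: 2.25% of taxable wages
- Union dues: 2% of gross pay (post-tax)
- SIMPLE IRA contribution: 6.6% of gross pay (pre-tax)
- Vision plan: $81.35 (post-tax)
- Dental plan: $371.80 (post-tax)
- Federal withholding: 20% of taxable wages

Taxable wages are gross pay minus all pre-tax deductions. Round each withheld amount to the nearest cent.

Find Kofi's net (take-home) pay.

$2,798.65

SIMPLE IRA contribution: $4,860.92 × 0.066 = $320.82
Taxable wages = $4,860.92 − $320.82 = $4,540.10
Federal withholding: $4,540.10 × 0.2 = $908.02
State tax withheld: $4,540.10 × 0.0225 = $102.15
Local income tax: $4,540.10 × 0.027 = $122.58
SDI: $4,860.92 × 0.012 = $58.33
Union dues: $4,860.92 × 0.02 = $97.22
Dental plan: $371.80
Vision plan: $81.35
Total deductions = $320.82 + $908.02 + $102.15 + $122.58 + $58.33 + $97.22 + $371.80 + $81.35 = $2,062.27
Net pay = $4,860.92 − $2,062.27 = $2,798.65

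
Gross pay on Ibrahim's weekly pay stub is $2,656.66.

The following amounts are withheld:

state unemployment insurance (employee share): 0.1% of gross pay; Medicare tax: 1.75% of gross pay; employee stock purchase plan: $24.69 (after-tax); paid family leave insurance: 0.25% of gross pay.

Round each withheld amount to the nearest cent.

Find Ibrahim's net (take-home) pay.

$2,576.18

Paid family leave insurance: $2,656.66 × 0.0025 = $6.64
Medicare tax: $2,656.66 × 0.0175 = $46.49
State unemployment insurance (employee share): $2,656.66 × 0.001 = $2.66
Employee stock purchase plan: $24.69
Total deductions = $6.64 + $46.49 + $2.66 + $24.69 = $80.48
Net pay = $2,656.66 − $80.48 = $2,576.18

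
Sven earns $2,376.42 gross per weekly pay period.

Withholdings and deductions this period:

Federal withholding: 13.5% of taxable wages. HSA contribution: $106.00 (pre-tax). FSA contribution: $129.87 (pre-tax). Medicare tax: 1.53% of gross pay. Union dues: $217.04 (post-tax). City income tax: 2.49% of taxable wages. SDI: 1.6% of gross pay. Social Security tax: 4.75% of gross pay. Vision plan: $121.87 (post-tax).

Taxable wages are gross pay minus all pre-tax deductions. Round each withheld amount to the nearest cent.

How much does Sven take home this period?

$1,272.11

HSA contribution: $106.00
FSA contribution: $129.87
Pre-tax total = $106.00 + $129.87 = $235.87
Taxable wages = $2,376.42 − $235.87 = $2,140.55
City income tax: $2,140.55 × 0.0249 = $53.30
Federal withholding: $2,140.55 × 0.135 = $288.97
Social Security tax: $2,376.42 × 0.0475 = $112.88
SDI: $2,376.42 × 0.016 = $38.02
Medicare tax: $2,376.42 × 0.0153 = $36.36
Union dues: $217.04
Vision plan: $121.87
Total deductions = $106.00 + $129.87 + $53.30 + $288.97 + $112.88 + $38.02 + $36.36 + $217.04 + $121.87 = $1,104.31
Net pay = $2,376.42 − $1,104.31 = $1,272.11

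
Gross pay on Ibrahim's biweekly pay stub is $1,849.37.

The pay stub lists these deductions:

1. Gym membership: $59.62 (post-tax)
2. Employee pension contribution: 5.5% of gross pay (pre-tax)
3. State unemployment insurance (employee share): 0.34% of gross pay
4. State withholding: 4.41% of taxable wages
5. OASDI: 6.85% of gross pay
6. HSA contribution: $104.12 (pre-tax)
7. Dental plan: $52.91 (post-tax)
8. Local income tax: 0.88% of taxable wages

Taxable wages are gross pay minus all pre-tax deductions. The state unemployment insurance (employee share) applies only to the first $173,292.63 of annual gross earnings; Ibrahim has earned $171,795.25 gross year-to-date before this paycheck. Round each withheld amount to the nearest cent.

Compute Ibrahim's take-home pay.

$1,312.29

Employee pension contribution: $1,849.37 × 0.055 = $101.72
HSA contribution: $104.12
Pre-tax total = $101.72 + $104.12 = $205.84
Taxable wages = $1,849.37 − $205.84 = $1,643.53
State withholding: $1,643.53 × 0.0441 = $72.48
Local income tax: $1,643.53 × 0.0088 = $14.46
State unemployment insurance (employee share): only $173,292.63 − $171,795.25 = $1,497.38 of this check is subject → $1,497.38 × 0.0034 = $5.09
OASDI: $1,849.37 × 0.0685 = $126.68
Dental plan: $52.91
Gym membership: $59.62
Total deductions = $101.72 + $104.12 + $72.48 + $14.46 + $5.09 + $126.68 + $52.91 + $59.62 = $537.08
Net pay = $1,849.37 − $537.08 = $1,312.29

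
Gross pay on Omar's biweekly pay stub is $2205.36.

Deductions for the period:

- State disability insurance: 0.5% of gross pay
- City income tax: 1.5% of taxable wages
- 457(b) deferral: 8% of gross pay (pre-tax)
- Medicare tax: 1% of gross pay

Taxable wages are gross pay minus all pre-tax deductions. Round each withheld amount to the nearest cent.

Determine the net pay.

$1965.42

457(b) deferral: $2205.36 × 0.08 = $176.43
Taxable wages = $2205.36 − $176.43 = $2028.93
City income tax: $2028.93 × 0.015 = $30.43
Medicare tax: $2205.36 × 0.01 = $22.05
State disability insurance: $2205.36 × 0.005 = $11.03
Total deductions = $176.43 + $30.43 + $22.05 + $11.03 = $239.94
Net pay = $2205.36 − $239.94 = $1965.42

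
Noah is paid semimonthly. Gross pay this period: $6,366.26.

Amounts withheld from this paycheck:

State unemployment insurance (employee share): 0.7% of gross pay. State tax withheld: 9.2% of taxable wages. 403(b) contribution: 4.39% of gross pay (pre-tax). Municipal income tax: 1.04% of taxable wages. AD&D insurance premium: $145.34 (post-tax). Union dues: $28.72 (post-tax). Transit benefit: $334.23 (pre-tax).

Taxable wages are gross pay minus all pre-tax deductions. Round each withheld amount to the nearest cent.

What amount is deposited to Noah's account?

$4,944.87

Transit benefit: $334.23
403(b) contribution: $6,366.26 × 0.0439 = $279.48
Pre-tax total = $334.23 + $279.48 = $613.71
Taxable wages = $6,366.26 − $613.71 = $5,752.55
State tax withheld: $5,752.55 × 0.092 = $529.23
Municipal income tax: $5,752.55 × 0.0104 = $59.83
State unemployment insurance (employee share): $6,366.26 × 0.007 = $44.56
Union dues: $28.72
AD&D insurance premium: $145.34
Total deductions = $334.23 + $279.48 + $529.23 + $59.83 + $44.56 + $28.72 + $145.34 = $1,421.39
Net pay = $6,366.26 − $1,421.39 = $4,944.87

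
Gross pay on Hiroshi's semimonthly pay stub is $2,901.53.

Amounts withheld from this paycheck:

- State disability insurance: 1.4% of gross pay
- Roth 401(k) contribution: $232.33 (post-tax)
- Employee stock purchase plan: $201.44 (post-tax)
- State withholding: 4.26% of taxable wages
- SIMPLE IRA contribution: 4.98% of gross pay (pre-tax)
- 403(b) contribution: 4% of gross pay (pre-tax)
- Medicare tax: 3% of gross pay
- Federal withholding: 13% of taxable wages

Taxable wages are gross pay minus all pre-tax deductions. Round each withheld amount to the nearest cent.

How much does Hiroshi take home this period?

$1,623.69

403(b) contribution: $2,901.53 × 0.04 = $116.06
SIMPLE IRA contribution: $2,901.53 × 0.0498 = $144.50
Pre-tax total = $116.06 + $144.50 = $260.56
Taxable wages = $2,901.53 − $260.56 = $2,640.97
Federal withholding: $2,640.97 × 0.13 = $343.33
State withholding: $2,640.97 × 0.0426 = $112.51
State disability insurance: $2,901.53 × 0.014 = $40.62
Medicare tax: $2,901.53 × 0.03 = $87.05
Roth 401(k) contribution: $232.33
Employee stock purchase plan: $201.44
Total deductions = $116.06 + $144.50 + $343.33 + $112.51 + $40.62 + $87.05 + $232.33 + $201.44 = $1,277.84
Net pay = $2,901.53 − $1,277.84 = $1,623.69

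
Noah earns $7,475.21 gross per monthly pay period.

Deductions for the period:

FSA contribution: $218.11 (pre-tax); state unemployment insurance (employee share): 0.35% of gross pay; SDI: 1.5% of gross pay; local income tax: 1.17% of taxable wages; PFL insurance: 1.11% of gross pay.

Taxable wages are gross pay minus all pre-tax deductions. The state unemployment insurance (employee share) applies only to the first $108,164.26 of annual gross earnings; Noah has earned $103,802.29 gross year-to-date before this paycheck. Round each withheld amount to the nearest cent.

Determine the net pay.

$6,961.82

FSA contribution: $218.11
Taxable wages = $7,475.21 − $218.11 = $7,257.10
Local income tax: $7,257.10 × 0.0117 = $84.91
PFL insurance: $7,475.21 × 0.0111 = $82.97
State unemployment insurance (employee share): only $108,164.26 − $103,802.29 = $4,361.97 of this check is subject → $4,361.97 × 0.0035 = $15.27
SDI: $7,475.21 × 0.015 = $112.13
Total deductions = $218.11 + $84.91 + $82.97 + $15.27 + $112.13 = $513.39
Net pay = $7,475.21 − $513.39 = $6,961.82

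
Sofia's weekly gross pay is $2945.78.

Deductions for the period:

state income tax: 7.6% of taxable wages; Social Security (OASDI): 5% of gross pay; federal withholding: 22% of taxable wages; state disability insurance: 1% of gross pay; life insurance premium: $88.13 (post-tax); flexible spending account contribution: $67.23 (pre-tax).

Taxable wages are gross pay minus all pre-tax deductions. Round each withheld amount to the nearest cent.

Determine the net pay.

$1761.62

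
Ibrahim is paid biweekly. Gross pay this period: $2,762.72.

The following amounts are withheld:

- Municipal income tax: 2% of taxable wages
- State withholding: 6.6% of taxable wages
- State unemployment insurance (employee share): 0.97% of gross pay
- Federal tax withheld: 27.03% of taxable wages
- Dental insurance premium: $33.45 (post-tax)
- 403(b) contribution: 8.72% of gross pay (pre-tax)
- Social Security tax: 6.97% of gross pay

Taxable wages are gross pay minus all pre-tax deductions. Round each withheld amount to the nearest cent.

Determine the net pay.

403(b) contribution: $2,762.72 × 0.0872 = $240.91
Taxable wages = $2,762.72 − $240.91 = $2,521.81
Federal tax withheld: $2,521.81 × 0.2703 = $681.65
Municipal income tax: $2,521.81 × 0.02 = $50.44
State withholding: $2,521.81 × 0.066 = $166.44
State unemployment insurance (employee share): $2,762.72 × 0.0097 = $26.80
Social Security tax: $2,762.72 × 0.0697 = $192.56
Dental insurance premium: $33.45
Total deductions = $240.91 + $681.65 + $50.44 + $166.44 + $26.80 + $192.56 + $33.45 = $1,392.25
Net pay = $2,762.72 − $1,392.25 = $1,370.47

$1,370.47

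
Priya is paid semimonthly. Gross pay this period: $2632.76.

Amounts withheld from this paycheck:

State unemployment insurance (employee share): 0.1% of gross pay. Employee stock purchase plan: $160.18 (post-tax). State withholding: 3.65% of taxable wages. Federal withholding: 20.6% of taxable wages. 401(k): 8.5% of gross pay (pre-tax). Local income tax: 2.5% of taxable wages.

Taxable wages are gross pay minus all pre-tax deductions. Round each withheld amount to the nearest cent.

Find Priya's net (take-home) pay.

$1601.77

401(k): $2632.76 × 0.085 = $223.78
Taxable wages = $2632.76 − $223.78 = $2408.98
Federal withholding: $2408.98 × 0.206 = $496.25
Local income tax: $2408.98 × 0.025 = $60.22
State withholding: $2408.98 × 0.0365 = $87.93
State unemployment insurance (employee share): $2632.76 × 0.001 = $2.63
Employee stock purchase plan: $160.18
Total deductions = $223.78 + $496.25 + $60.22 + $87.93 + $2.63 + $160.18 = $1030.99
Net pay = $2632.76 − $1030.99 = $1601.77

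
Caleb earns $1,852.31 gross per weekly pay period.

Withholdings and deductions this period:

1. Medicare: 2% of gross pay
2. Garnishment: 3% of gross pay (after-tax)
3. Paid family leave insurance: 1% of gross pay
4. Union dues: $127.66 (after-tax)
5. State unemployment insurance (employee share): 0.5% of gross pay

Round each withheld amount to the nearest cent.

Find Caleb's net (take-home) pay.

$1,604.25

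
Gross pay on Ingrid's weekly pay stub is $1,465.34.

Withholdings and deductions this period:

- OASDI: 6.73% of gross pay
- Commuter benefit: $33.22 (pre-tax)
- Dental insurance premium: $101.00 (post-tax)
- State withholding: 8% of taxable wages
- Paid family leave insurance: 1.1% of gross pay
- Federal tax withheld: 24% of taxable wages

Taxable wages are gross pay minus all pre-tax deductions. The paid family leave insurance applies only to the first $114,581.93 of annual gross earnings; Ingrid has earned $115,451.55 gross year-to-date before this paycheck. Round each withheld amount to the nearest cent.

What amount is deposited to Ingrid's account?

$774.22

Commuter benefit: $33.22
Taxable wages = $1,465.34 − $33.22 = $1,432.12
State withholding: $1,432.12 × 0.08 = $114.57
Federal tax withheld: $1,432.12 × 0.24 = $343.71
OASDI: $1,465.34 × 0.0673 = $98.62
Paid family leave insurance: annual cap $114,581.93 already reached (YTD $115,451.55), so $0.00
Dental insurance premium: $101.00
Total deductions = $33.22 + $114.57 + $343.71 + $98.62 + $0.00 + $101.00 = $691.12
Net pay = $1,465.34 − $691.12 = $774.22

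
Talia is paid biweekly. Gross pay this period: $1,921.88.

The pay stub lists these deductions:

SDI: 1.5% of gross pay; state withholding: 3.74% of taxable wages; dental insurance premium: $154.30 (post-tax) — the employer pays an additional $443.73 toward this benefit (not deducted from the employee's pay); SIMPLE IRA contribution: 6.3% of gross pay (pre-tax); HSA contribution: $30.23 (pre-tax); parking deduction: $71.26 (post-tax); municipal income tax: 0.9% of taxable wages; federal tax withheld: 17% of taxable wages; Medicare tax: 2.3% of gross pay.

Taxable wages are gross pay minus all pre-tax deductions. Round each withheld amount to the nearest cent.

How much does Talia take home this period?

SIMPLE IRA contribution: $1,921.88 × 0.063 = $121.08
HSA contribution: $30.23
Pre-tax total = $121.08 + $30.23 = $151.31
Taxable wages = $1,921.88 − $151.31 = $1,770.57
Municipal income tax: $1,770.57 × 0.009 = $15.94
State withholding: $1,770.57 × 0.0374 = $66.22
Federal tax withheld: $1,770.57 × 0.17 = $301.00
Medicare tax: $1,921.88 × 0.023 = $44.20
SDI: $1,921.88 × 0.015 = $28.83
Parking deduction: $71.26
Dental insurance premium: $154.30
(Employer's $443.73 toward dental insurance premium is not withheld from the employee.)
Total deductions = $121.08 + $30.23 + $15.94 + $66.22 + $301.00 + $44.20 + $28.83 + $71.26 + $154.30 = $833.06
Net pay = $1,921.88 − $833.06 = $1,088.82

$1,088.82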